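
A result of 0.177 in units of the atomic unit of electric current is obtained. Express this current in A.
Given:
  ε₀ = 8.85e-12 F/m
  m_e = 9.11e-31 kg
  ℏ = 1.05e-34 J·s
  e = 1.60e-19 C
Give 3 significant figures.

1.18e-3 A

One atomic unit of electric current: I_au = e E_h/ℏ = m_e e⁵/((4πε₀)²ℏ³) = 6.67e-3 A.
0.177 × 6.67e-3 A = 1.18e-3 A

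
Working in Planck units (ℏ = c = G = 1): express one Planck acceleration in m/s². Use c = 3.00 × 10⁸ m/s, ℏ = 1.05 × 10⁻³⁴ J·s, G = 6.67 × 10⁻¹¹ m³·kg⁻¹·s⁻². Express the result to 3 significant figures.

Dimensional analysis gives a_P = √(c⁷/(ℏG)).
  = √(3.12 × 10¹⁰³)
  = 5.59 × 10⁵¹ m/s²

5.59 × 10⁵¹ m/s²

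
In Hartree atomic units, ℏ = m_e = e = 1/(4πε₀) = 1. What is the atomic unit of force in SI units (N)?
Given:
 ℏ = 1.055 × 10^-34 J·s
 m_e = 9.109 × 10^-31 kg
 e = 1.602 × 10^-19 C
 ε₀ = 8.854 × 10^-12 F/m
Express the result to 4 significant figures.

From ℏ = m_e = e = 1/(4πε₀) = 1 the force scale is F_au = E_h/a₀ = m_e²e⁶/((4πε₀)³ℏ⁴).
E_h = 4.354 × 10^-18 J
a₀ = 5.297 × 10^-11 m
E_h/a₀ = 8.220 × 10^-8 N

8.220 × 10^-8 N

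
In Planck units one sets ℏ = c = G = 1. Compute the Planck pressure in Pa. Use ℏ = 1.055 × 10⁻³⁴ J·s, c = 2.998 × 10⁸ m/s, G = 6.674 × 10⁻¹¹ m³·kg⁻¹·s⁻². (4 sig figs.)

4.632 × 10¹¹³ Pa

p_P = c⁷/(ℏG²)
  = 2.177 × 10⁵⁹ / 4.699 × 10⁻⁵⁵
  = 4.632 × 10¹¹³ Pa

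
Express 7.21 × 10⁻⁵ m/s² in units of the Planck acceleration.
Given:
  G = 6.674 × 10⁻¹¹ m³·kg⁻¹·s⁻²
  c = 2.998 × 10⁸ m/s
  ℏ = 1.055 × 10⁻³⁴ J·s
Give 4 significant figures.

Planck acceleration: a_P = √(c⁷/(ℏG)) = 5.560 × 10⁵¹ m/s².
7.21 × 10⁻⁵ / 5.560 × 10⁵¹ = 1.297 × 10⁻⁵⁶

1.297 × 10⁻⁵⁶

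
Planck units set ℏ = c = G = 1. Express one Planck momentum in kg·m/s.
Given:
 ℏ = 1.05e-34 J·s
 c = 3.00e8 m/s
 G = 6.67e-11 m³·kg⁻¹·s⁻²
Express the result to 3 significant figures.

6.52 kg·m/s

Dimensional analysis gives p_P = √(ℏc³/G).
  = √(42.5)
  = 6.52 kg·m/s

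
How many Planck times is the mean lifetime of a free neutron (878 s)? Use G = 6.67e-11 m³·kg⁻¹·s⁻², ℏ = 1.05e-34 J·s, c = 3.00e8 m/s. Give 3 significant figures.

Planck time: t_P = √(ℏG/c⁵) = 5.37e-44 s.
878 / 5.37e-44 = 1.64e46

1.64e46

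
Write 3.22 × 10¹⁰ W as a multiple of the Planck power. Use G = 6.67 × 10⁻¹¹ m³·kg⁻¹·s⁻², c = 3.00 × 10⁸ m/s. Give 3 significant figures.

8.84 × 10⁻⁴³

Planck power: P_P = c⁵/G = 3.64 × 10⁵² W.
3.22 × 10¹⁰ / 3.64 × 10⁵² = 8.84 × 10⁻⁴³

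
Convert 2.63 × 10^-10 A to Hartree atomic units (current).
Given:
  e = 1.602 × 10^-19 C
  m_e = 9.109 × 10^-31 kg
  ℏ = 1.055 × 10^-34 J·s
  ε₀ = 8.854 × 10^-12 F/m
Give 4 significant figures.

3.978 × 10^-8

atomic unit of electric current: I_au = e E_h/ℏ = m_e e⁵/((4πε₀)²ℏ³) = 6.612 × 10^-3 A.
2.63 × 10^-10 / 6.612 × 10^-3 = 3.978 × 10^-8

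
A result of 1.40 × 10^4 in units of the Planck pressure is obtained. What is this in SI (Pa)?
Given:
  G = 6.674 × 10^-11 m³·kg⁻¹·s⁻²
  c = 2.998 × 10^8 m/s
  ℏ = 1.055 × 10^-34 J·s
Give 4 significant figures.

One Planck pressure: p_P = c⁷/(ℏG²) = 4.632 × 10^113 Pa.
1.40 × 10^4 × 4.632 × 10^113 Pa = 6.485 × 10^117 Pa

6.485 × 10^117 Pa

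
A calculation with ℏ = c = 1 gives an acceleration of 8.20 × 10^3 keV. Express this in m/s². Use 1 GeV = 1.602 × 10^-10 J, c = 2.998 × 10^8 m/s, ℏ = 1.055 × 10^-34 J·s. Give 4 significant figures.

3.733 × 10^30 m/s²

Acceleration is [L]/[T]² = c·[E]/ℏ.
1 GeV → c/ℏ × (1 GeV in J) = 4.552 × 10^32 m/s².
Convert the energy scale: 8.20 × 10^3 keV = 8.20 × 10^-3 GeV.
Result: 8.20 × 10^-3 × 4.552 × 10^32 = 3.733 × 10^30 m/s².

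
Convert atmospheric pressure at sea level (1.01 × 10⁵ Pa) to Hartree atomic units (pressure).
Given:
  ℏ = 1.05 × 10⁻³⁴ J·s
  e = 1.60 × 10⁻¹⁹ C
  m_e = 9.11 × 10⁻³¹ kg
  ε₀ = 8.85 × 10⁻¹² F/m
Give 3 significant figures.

atomic unit of pressure: P_au = E_h/a₀³ = m_e⁴e¹⁰/((4πε₀)⁵ℏ⁸) = 3.01 × 10¹³ Pa.
1.01 × 10⁵ / 3.01 × 10¹³ = 3.35 × 10⁻⁹

3.35 × 10⁻⁹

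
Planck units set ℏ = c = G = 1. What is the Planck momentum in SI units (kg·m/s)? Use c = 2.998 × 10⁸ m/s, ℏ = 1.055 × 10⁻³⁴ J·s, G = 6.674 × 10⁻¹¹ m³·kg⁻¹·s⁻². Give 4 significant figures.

6.527 kg·m/s

The unique combination of the constants set to 1 with dimensions of momentum is p_P = √(ℏc³/G).
  = √(42.60)
  = 6.527 kg·m/s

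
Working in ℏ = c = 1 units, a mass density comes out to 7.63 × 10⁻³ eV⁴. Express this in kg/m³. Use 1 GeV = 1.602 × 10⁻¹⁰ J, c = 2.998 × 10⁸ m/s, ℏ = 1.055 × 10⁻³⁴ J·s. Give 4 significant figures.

Mass density is [E]/(c²[L]³) = [E]⁴/(ℏ³c⁵).
1 GeV⁴ → 1/(ℏ³c⁵) × (1 GeV in J)⁴ = 2.316 × 10²⁰ kg/m³.
Convert the energy scale: 7.63 × 10⁻³ eV⁴ = 7.63 × 10⁻³⁹ GeV⁴.
Result: 7.63 × 10⁻³⁹ × 2.316 × 10²⁰ = 1.767 × 10⁻¹⁸ kg/m³.

1.767 × 10⁻¹⁸ kg/m³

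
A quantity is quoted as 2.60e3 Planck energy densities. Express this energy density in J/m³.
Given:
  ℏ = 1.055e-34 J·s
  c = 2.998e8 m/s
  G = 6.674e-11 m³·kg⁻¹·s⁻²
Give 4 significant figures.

One Planck energy density: u_P = c⁷/(ℏG²) = 4.632e113 J/m³.
2.60e3 × 4.632e113 J/m³ = 1.204e117 J/m³

1.204e117 J/m³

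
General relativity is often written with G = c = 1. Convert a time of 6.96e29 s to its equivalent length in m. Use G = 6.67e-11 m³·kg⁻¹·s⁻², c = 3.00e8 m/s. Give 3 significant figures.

2.09e38 m

Time → length via c.
6.96e29 s × (c) = 2.09e38 m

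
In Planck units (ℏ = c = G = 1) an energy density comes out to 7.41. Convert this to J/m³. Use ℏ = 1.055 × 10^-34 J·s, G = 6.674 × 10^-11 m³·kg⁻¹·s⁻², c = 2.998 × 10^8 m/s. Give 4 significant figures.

One Planck energy density: u_P = c⁷/(ℏG²) = 4.632 × 10^113 J/m³.
7.41 × 4.632 × 10^113 J/m³ = 3.433 × 10^114 J/m³

3.433 × 10^114 J/m³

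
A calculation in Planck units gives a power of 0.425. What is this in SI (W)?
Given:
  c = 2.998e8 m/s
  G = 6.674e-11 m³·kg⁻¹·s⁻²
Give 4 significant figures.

1.542e52 W

One Planck power: P_P = c⁵/G = 3.629e52 W.
0.425 × 3.629e52 W = 1.542e52 W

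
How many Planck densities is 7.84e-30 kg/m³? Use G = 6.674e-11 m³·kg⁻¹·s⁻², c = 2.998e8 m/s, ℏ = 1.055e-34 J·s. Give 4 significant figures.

Planck density: ρ_P = c⁵/(ℏG²) = 5.154e96 kg/m³.
7.84e-30 / 5.154e96 = 1.521e-126

1.521e-126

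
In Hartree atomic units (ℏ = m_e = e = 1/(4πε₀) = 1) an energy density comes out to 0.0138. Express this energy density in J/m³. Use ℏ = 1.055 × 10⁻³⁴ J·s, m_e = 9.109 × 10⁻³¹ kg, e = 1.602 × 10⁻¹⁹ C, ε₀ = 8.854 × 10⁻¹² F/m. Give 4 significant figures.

One atomic unit of energy density: u_au = E_h/a₀³ = m_e⁴e¹⁰/((4πε₀)⁵ℏ⁸) = 2.929 × 10¹³ J/m³.
0.0138 × 2.929 × 10¹³ J/m³ = 4.042 × 10¹¹ J/m³

4.042 × 10¹¹ J/m³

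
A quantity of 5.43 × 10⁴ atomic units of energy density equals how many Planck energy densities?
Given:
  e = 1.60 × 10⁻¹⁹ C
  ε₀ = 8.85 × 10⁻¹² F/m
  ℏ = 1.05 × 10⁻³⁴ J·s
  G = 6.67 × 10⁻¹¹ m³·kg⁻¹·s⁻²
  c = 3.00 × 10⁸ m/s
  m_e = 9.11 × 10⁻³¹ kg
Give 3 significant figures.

atomic unit of energy density: u_au = E_h/a₀³ = m_e⁴e¹⁰/((4πε₀)⁵ℏ⁸) = 3.01 × 10¹³ J/m³
Planck energy density: u_P = c⁷/(ℏG²) = 4.68 × 10¹¹³ J/m³
5.43 × 10⁴ × 3.01 × 10¹³ / 4.68 × 10¹¹³ = 3.49 × 10⁻⁹⁶

3.49 × 10⁻⁹⁶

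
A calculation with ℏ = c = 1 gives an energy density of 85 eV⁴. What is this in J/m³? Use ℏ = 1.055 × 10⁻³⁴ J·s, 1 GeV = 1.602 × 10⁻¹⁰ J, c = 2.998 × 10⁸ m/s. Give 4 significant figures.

1.769 × 10³ J/m³

[E]/[L]³ = [E]⁴/(ℏc)³; restore (ℏc)⁻³.
1 GeV⁴ → 1/(ℏc)³ × (1 GeV in J)⁴ = 2.082 × 10³⁷ J/m³.
Convert the energy scale: 85 eV⁴ = 8.50 × 10⁻³⁵ GeV⁴.
Result: 8.50 × 10⁻³⁵ × 2.082 × 10³⁷ = 1.769 × 10³ J/m³.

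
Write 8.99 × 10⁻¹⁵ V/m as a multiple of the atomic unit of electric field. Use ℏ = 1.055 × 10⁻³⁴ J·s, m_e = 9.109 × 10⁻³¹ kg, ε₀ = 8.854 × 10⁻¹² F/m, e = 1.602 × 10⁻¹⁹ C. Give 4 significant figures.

atomic unit of electric field: E_au = E_h/(e a₀) = m_e²e⁵/((4πε₀)³ℏ⁴) = 5.131 × 10¹¹ V/m.
8.99 × 10⁻¹⁵ / 5.131 × 10¹¹ = 1.752 × 10⁻²⁶

1.752 × 10⁻²⁶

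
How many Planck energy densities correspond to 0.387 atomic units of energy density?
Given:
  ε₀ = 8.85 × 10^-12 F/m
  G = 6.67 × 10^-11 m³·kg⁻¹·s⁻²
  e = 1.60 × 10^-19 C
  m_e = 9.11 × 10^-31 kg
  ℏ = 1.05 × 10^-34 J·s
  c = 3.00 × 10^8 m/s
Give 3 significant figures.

2.49 × 10^-101

atomic unit of energy density: u_au = E_h/a₀³ = m_e⁴e¹⁰/((4πε₀)⁵ℏ⁸) = 3.01 × 10^13 J/m³
Planck energy density: u_P = c⁷/(ℏG²) = 4.68 × 10^113 J/m³
0.387 × 3.01 × 10^13 / 4.68 × 10^113 = 2.49 × 10^-101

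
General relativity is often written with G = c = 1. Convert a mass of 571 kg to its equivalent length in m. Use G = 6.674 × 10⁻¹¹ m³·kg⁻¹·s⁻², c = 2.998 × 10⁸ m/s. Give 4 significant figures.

4.240 × 10⁻²⁵ m

In G = c = 1 units mass has dimensions of length; the conversion factor is G/c².
571 kg × (G/c²) = 4.240 × 10⁻²⁵ m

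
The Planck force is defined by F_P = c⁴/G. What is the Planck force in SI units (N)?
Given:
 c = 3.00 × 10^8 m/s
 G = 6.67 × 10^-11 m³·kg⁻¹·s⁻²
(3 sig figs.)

F_P = c⁴/G
  = 8.10 × 10^33 / 6.67 × 10^-11
  = 1.21 × 10^44 N

1.21 × 10^44 N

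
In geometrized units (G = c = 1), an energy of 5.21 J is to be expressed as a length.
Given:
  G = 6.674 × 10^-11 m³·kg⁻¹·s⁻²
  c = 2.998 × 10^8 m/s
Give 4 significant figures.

Energy → length via G/c⁴.
5.21 J × (G/c⁴) = 4.304 × 10^-44 m

4.304 × 10^-44 m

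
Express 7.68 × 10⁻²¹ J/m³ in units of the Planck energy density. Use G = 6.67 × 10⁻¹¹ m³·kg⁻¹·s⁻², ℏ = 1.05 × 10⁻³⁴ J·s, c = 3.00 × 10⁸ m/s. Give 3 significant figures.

1.64 × 10⁻¹³⁴

Planck energy density: u_P = c⁷/(ℏG²) = 4.68 × 10¹¹³ J/m³.
7.68 × 10⁻²¹ / 4.68 × 10¹¹³ = 1.64 × 10⁻¹³⁴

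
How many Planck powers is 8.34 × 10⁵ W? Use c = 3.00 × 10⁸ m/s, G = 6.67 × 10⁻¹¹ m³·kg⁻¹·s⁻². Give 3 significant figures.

2.29 × 10⁻⁴⁷

Planck power: P_P = c⁵/G = 3.64 × 10⁵² W.
8.34 × 10⁵ / 3.64 × 10⁵² = 2.29 × 10⁻⁴⁷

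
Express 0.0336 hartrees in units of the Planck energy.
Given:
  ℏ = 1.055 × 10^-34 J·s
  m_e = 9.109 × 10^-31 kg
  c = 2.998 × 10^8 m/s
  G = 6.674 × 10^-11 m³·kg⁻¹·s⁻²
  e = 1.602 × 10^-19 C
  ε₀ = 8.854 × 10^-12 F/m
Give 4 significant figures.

hartree: E_h = m_e e⁴/(4πε₀ℏ)² = 4.354 × 10^-18 J
Planck energy: E_P = √(ℏc⁵/G) = 1.957 × 10^9 J
0.0336 × 4.354 × 10^-18 / 1.957 × 10^9 = 7.477 × 10^-29

7.477 × 10^-29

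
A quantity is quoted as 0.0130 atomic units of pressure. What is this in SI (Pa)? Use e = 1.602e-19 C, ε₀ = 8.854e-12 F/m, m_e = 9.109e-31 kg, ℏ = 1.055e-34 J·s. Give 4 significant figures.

One atomic unit of pressure: P_au = E_h/a₀³ = m_e⁴e¹⁰/((4πε₀)⁵ℏ⁸) = 2.929e13 Pa.
0.0130 × 2.929e13 Pa = 3.808e11 Pa

3.808e11 Pa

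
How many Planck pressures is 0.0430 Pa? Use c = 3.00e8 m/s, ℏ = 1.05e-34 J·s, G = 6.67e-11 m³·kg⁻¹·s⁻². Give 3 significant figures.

Planck pressure: p_P = c⁷/(ℏG²) = 4.68e113 Pa.
0.0430 / 4.68e113 = 9.18e-116

9.18e-116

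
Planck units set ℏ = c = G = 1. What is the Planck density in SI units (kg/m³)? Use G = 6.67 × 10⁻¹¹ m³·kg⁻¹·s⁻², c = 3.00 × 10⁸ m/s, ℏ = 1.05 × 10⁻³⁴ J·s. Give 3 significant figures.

5.20 × 10⁹⁶ kg/m³

Dimensional analysis gives ρ_P = c⁵/(ℏG²).
  = 2.43 × 10⁴² / 4.67 × 10⁻⁵⁵
  = 5.20 × 10⁹⁶ kg/m³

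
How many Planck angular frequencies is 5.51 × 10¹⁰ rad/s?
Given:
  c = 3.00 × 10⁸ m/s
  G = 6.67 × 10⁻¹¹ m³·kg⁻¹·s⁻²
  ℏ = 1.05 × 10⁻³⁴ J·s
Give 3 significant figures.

Planck angular frequency: ω_P = √(c⁵/(ℏG)) = 1.86 × 10⁴³ rad/s.
5.51 × 10¹⁰ / 1.86 × 10⁴³ = 2.96 × 10⁻³³

2.96 × 10⁻³³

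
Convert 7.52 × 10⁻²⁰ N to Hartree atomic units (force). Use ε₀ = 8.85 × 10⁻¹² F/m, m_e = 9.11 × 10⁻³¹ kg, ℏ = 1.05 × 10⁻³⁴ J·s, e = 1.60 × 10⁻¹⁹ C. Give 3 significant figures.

atomic unit of force: F_au = E_h/a₀ = m_e²e⁶/((4πε₀)³ℏ⁴) = 8.33 × 10⁻⁸ N.
7.52 × 10⁻²⁰ / 8.33 × 10⁻⁸ = 9.03 × 10⁻¹³

9.03 × 10⁻¹³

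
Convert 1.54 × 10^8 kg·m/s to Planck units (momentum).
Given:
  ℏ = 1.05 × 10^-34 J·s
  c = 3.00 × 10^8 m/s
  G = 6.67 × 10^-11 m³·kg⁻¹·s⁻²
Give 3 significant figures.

Planck momentum: p_P = √(ℏc³/G) = 6.52 kg·m/s.
1.54 × 10^8 / 6.52 = 2.36 × 10^7

2.36 × 10^7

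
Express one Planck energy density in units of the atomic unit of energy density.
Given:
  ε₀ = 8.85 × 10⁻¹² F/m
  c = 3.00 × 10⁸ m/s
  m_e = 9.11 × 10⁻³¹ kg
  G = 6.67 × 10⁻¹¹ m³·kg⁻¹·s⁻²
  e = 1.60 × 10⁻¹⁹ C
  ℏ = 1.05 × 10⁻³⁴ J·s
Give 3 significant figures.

Planck energy density: u_P = c⁷/(ℏG²) = 4.68 × 10¹¹³ J/m³
atomic unit of energy density: u_au = E_h/a₀³ = m_e⁴e¹⁰/((4πε₀)⁵ℏ⁸) = 3.01 × 10¹³ J/m³
ratio = 4.68 × 10¹¹³ / 3.01 × 10¹³ = 1.55 × 10¹⁰⁰

1.55 × 10¹⁰⁰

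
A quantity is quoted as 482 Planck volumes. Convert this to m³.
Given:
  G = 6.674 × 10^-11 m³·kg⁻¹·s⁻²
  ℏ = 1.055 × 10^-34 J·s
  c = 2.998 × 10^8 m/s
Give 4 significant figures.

One Planck volume: V_P = (ℏG/c³)^(3/2) = 4.224 × 10^-105 m³.
482 × 4.224 × 10^-105 m³ = 2.036 × 10^-102 m³

2.036 × 10^-102 m³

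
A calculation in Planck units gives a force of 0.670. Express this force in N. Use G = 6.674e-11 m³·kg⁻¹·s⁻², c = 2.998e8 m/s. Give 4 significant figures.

8.110e43 N

One Planck force: F_P = c⁴/G = 1.210e44 N.
0.670 × 1.210e44 N = 8.110e43 N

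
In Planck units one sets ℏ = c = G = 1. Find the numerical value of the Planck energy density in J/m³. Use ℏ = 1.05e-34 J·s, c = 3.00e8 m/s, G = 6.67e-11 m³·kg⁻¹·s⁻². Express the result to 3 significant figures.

u_P = c⁷/(ℏG²)
  = 2.19e59 / 4.67e-55
  = 4.68e113 J/m³

4.68e113 J/m³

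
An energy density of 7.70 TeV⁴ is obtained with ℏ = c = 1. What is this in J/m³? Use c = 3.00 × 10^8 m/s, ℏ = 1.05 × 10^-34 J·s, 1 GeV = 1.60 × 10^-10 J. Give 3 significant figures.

[E]/[L]³ = [E]⁴/(ℏc)³; restore (ℏc)⁻³.
1 GeV⁴ → 1/(ℏc)³ × (1 GeV in J)⁴ = 2.10 × 10^37 J/m³.
Convert the energy scale: 7.70 TeV⁴ = 7.70 × 10^12 GeV⁴.
Result: 7.70 × 10^12 × 2.10 × 10^37 = 1.61 × 10^50 J/m³.

1.61 × 10^50 J/m³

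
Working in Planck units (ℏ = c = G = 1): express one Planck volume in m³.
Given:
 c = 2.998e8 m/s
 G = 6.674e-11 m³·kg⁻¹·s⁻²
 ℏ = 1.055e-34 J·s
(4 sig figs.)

The unique combination of the constants set to 1 with dimensions of volume is V_P = (ℏG/c³)^(3/2).
  = √(1.784e-209)
  = 4.224e-105 m³

4.224e-105 m³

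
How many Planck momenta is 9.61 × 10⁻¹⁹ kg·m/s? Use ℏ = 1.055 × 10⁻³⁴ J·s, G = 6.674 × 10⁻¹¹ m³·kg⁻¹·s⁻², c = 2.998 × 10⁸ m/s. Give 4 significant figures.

Planck momentum: p_P = √(ℏc³/G) = 6.527 kg·m/s.
9.61 × 10⁻¹⁹ / 6.527 = 1.472 × 10⁻¹⁹

1.472 × 10⁻¹⁹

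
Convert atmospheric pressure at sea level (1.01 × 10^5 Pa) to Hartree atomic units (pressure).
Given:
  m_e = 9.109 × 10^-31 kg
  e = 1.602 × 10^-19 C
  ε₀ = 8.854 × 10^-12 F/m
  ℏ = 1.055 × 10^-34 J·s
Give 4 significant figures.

atomic unit of pressure: P_au = E_h/a₀³ = m_e⁴e¹⁰/((4πε₀)⁵ℏ⁸) = 2.929 × 10^13 Pa.
1.01 × 10^5 / 2.929 × 10^13 = 3.448 × 10^-9

3.448 × 10^-9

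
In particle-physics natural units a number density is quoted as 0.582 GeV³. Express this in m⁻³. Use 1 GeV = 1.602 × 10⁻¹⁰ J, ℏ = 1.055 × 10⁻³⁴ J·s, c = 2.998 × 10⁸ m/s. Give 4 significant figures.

7.562 × 10⁴⁶ m⁻³

Number density is [L]⁻³ = [E]³/(ℏc)³.
1 GeV³ → 1/(ℏc)³ × (1 GeV in J)³ = 1.299 × 10⁴⁷ m⁻³.
Result: 0.582 × 1.299 × 10⁴⁷ = 7.562 × 10⁴⁶ m⁻³.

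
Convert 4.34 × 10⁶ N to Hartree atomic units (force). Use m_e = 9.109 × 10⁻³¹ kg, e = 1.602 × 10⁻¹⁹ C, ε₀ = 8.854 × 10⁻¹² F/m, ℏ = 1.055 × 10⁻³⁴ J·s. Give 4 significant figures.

5.280 × 10¹³

atomic unit of force: F_au = E_h/a₀ = m_e²e⁶/((4πε₀)³ℏ⁴) = 8.220 × 10⁻⁸ N.
4.34 × 10⁶ / 8.220 × 10⁻⁸ = 5.280 × 10¹³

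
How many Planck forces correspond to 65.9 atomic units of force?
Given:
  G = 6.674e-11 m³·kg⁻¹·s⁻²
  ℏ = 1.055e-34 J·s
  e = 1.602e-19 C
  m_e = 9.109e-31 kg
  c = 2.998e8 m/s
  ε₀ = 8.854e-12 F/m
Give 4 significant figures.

4.475e-50

atomic unit of force: F_au = E_h/a₀ = m_e²e⁶/((4πε₀)³ℏ⁴) = 8.220e-8 N
Planck force: F_P = c⁴/G = 1.210e44 N
65.9 × 8.220e-8 / 1.210e44 = 4.475e-50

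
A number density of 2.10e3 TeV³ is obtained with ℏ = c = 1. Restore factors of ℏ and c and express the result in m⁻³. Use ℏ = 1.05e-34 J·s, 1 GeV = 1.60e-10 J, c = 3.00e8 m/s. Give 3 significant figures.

2.75e59 m⁻³

Number density is [L]⁻³ = [E]³/(ℏc)³.
1 GeV³ → 1/(ℏc)³ × (1 GeV in J)³ = 1.31e47 m⁻³.
Convert the energy scale: 2.10e3 TeV³ = 2.10e12 GeV³.
Result: 2.10e12 × 1.31e47 = 2.75e59 m⁻³.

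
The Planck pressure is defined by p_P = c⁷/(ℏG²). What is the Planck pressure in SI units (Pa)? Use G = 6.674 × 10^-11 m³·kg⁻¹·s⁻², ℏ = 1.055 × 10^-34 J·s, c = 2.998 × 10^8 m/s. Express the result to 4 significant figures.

4.632 × 10^113 Pa

p_P = c⁷/(ℏG²)
  = 2.177 × 10^59 / 4.699 × 10^-55
  = 4.632 × 10^113 Pa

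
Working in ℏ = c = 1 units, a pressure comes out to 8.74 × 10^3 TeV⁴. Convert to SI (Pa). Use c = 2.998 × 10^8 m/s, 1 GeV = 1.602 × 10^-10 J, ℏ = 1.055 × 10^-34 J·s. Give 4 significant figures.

Pressure is [E]/[L]³ = [E]⁴/(ℏc)³.
1 GeV⁴ → 1/(ℏc)³ × (1 GeV in J)⁴ = 2.082 × 10^37 Pa.
Convert the energy scale: 8.74 × 10^3 TeV⁴ = 8.74 × 10^15 GeV⁴.
Result: 8.74 × 10^15 × 2.082 × 10^37 = 1.819 × 10^53 Pa.

1.819 × 10^53 Pa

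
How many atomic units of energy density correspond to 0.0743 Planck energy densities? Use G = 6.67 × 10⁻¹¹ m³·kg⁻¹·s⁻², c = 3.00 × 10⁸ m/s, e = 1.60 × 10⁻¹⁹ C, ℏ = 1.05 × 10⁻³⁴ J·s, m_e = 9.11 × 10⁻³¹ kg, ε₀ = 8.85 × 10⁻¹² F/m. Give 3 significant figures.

Planck energy density: u_P = c⁷/(ℏG²) = 4.68 × 10¹¹³ J/m³
atomic unit of energy density: u_au = E_h/a₀³ = m_e⁴e¹⁰/((4πε₀)⁵ℏ⁸) = 3.01 × 10¹³ J/m³
0.0743 × 4.68 × 10¹¹³ / 3.01 × 10¹³ = 1.15 × 10⁹⁹

1.15 × 10⁹⁹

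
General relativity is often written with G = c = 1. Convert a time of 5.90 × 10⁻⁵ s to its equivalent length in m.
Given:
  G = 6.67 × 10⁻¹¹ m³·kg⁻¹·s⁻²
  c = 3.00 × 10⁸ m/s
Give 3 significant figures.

1.77 × 10⁴ m

Time → length via c.
5.90 × 10⁻⁵ s × (c) = 1.77 × 10⁴ m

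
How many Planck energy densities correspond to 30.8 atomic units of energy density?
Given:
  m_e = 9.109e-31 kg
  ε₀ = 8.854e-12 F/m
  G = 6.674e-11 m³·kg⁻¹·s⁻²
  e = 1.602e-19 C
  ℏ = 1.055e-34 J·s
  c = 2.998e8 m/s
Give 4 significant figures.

atomic unit of energy density: u_au = E_h/a₀³ = m_e⁴e¹⁰/((4πε₀)⁵ℏ⁸) = 2.929e13 J/m³
Planck energy density: u_P = c⁷/(ℏG²) = 4.632e113 J/m³
30.8 × 2.929e13 / 4.632e113 = 1.948e-99

1.948e-99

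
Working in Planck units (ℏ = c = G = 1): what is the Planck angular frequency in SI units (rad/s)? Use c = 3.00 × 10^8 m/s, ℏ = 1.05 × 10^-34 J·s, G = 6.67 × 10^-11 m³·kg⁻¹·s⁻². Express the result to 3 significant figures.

Dimensional analysis gives ω_P = √(c⁵/(ℏG)).
  = √(3.47 × 10^86)
  = 1.86 × 10^43 rad/s

1.86 × 10^43 rad/s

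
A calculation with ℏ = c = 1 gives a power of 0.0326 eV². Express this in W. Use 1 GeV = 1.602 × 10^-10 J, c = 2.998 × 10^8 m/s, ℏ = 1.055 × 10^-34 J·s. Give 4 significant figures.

7.930 × 10^-6 W

Power is [E]/[T] = [E]²/ℏ.
1 GeV² → 1/ℏ × (1 GeV in J)² = 2.433 × 10^14 W.
Convert the energy scale: 0.0326 eV² = 3.26 × 10^-20 GeV².
Result: 3.26 × 10^-20 × 2.433 × 10^14 = 7.930 × 10^-6 W.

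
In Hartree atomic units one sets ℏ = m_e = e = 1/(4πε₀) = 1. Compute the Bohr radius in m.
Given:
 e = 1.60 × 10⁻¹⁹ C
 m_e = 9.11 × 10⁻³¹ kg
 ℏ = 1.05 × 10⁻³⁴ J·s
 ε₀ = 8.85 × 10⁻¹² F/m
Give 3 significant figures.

a₀ = 4πε₀ℏ²/(m_e e²)
  = 1.23 × 10⁻⁷⁸ / 2.33 × 10⁻⁶⁸
  = 5.26 × 10⁻¹¹ m

5.26 × 10⁻¹¹ m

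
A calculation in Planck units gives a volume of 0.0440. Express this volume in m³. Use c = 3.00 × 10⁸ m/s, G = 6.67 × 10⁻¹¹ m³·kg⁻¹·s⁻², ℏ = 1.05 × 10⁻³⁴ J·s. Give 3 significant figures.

1.84 × 10⁻¹⁰⁶ m³

One Planck volume: V_P = (ℏG/c³)^(3/2) = 4.18 × 10⁻¹⁰⁵ m³.
0.0440 × 4.18 × 10⁻¹⁰⁵ m³ = 1.84 × 10⁻¹⁰⁶ m³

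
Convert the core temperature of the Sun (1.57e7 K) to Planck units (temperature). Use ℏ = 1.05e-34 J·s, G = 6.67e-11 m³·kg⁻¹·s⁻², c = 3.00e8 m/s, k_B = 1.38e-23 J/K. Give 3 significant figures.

Planck temperature: T_P = √(ℏc⁵/G) / k_B = 1.42e32 K.
1.57e7 / 1.42e32 = 1.11e-25

1.11e-25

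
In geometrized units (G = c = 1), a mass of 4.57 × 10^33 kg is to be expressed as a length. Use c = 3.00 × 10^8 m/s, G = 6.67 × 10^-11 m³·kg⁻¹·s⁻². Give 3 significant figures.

In G = c = 1 units mass has dimensions of length; the conversion factor is G/c².
4.57 × 10^33 kg × (G/c²) = 3.39 × 10^6 m

3.39 × 10^6 m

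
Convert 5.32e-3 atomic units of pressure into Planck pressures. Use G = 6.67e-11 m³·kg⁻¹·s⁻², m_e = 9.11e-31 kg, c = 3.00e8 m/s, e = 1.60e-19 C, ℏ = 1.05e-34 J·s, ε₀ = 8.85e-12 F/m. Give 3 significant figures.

3.42e-103

atomic unit of pressure: P_au = E_h/a₀³ = m_e⁴e¹⁰/((4πε₀)⁵ℏ⁸) = 3.01e13 Pa
Planck pressure: p_P = c⁷/(ℏG²) = 4.68e113 Pa
5.32e-3 × 3.01e13 / 4.68e113 = 3.42e-103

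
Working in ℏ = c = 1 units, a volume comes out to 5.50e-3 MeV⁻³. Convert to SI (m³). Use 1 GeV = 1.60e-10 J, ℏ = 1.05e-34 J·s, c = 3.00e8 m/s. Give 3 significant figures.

4.20e-41 m³

Volume is [L]³ = [E]⁻³·(ℏc)³.
1 GeV⁻³ → (ℏc)³ × (1 GeV in J)⁻³ = 7.63e-48 m³.
Convert the energy scale: 5.50e-3 MeV⁻³ = 5.50e6 GeV⁻³.
Result: 5.50e6 × 7.63e-48 = 4.20e-41 m³.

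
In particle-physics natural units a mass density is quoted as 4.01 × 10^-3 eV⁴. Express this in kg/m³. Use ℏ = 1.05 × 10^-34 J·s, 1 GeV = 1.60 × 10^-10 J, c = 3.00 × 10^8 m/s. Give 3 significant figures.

9.34 × 10^-19 kg/m³

Mass density is [E]/(c²[L]³) = [E]⁴/(ℏ³c⁵).
1 GeV⁴ → 1/(ℏ³c⁵) × (1 GeV in J)⁴ = 2.33 × 10^20 kg/m³.
Convert the energy scale: 4.01 × 10^-3 eV⁴ = 4.01 × 10^-39 GeV⁴.
Result: 4.01 × 10^-39 × 2.33 × 10^20 = 9.34 × 10^-19 kg/m³.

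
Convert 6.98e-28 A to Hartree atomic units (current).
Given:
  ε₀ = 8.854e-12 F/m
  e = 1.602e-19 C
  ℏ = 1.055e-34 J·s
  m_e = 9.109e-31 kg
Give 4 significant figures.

atomic unit of electric current: I_au = e E_h/ℏ = m_e e⁵/((4πε₀)²ℏ³) = 6.612e-3 A.
6.98e-28 / 6.612e-3 = 1.056e-25

1.056e-25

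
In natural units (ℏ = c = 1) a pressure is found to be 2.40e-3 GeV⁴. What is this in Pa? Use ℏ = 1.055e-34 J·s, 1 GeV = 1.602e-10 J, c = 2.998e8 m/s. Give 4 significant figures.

4.996e34 Pa

Pressure is [E]/[L]³ = [E]⁴/(ℏc)³.
1 GeV⁴ → 1/(ℏc)³ × (1 GeV in J)⁴ = 2.082e37 Pa.
Result: 2.40e-3 × 2.082e37 = 4.996e34 Pa.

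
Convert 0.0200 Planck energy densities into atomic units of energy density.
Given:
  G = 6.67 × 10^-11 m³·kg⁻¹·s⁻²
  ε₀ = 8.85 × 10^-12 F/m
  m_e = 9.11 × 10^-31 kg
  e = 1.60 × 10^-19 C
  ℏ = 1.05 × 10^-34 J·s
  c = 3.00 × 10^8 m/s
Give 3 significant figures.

Planck energy density: u_P = c⁷/(ℏG²) = 4.68 × 10^113 J/m³
atomic unit of energy density: u_au = E_h/a₀³ = m_e⁴e¹⁰/((4πε₀)⁵ℏ⁸) = 3.01 × 10^13 J/m³
0.0200 × 4.68 × 10^113 / 3.01 × 10^13 = 3.11 × 10^98

3.11 × 10^98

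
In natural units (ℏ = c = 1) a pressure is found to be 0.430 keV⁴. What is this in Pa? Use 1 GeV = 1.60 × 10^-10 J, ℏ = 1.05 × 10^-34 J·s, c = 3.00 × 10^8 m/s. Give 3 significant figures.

Pressure is [E]/[L]³ = [E]⁴/(ℏc)³.
1 GeV⁴ → 1/(ℏc)³ × (1 GeV in J)⁴ = 2.10 × 10^37 Pa.
Convert the energy scale: 0.430 keV⁴ = 4.30 × 10^-25 GeV⁴.
Result: 4.30 × 10^-25 × 2.10 × 10^37 = 9.02 × 10^12 Pa.

9.02 × 10^12 Pa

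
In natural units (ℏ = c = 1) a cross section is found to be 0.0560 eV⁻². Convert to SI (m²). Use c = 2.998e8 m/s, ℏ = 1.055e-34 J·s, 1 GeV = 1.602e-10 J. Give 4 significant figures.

Area is [L]² = [E]⁻²·(ℏc)²; restore (ℏc)².
1 GeV⁻² → (ℏc)² × (1 GeV in J)⁻² = 3.898e-32 m².
Convert the energy scale: 0.0560 eV⁻² = 5.60e16 GeV⁻².
Result: 5.60e16 × 3.898e-32 = 2.183e-15 m².

2.183e-15 m²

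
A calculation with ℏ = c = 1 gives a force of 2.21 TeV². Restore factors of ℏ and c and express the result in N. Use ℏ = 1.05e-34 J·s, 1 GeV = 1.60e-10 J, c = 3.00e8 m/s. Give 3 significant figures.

Force is [E]/[L] = [E]²/(ℏc); restore (ℏc)⁻¹.
1 GeV² → 1/(ℏc) × (1 GeV in J)² = 8.13e5 N.
Convert the energy scale: 2.21 TeV² = 2.21e6 GeV².
Result: 2.21e6 × 8.13e5 = 1.80e12 N.

1.80e12 N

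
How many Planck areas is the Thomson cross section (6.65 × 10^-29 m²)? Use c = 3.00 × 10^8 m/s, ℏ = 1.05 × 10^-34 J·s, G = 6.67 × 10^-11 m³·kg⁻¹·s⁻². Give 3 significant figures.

Planck area: A_P = ℏG/c³ = 2.59 × 10^-70 m².
6.65 × 10^-29 / 2.59 × 10^-70 = 2.56 × 10^41

2.56 × 10^41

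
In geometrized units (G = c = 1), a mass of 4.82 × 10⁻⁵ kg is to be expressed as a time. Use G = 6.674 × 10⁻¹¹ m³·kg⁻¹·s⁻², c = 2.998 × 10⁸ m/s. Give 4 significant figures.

1.194 × 10⁻⁴⁰ s

Mass → time via G/c³.
4.82 × 10⁻⁵ kg × (G/c³) = 1.194 × 10⁻⁴⁰ s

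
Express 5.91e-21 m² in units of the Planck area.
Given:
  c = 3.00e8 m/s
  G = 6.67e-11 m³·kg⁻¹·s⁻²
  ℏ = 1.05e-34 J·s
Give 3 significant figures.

2.28e49

Planck area: A_P = ℏG/c³ = 2.59e-70 m².
5.91e-21 / 2.59e-70 = 2.28e49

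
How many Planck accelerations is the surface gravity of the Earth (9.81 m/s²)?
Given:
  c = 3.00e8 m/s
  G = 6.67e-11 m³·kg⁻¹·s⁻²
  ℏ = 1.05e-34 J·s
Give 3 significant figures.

1.76e-51

Planck acceleration: a_P = √(c⁷/(ℏG)) = 5.59e51 m/s².
9.81 / 5.59e51 = 1.76e-51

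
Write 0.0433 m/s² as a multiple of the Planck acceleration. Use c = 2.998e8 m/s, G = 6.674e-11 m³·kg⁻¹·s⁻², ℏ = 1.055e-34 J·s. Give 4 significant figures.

7.787e-54

Planck acceleration: a_P = √(c⁷/(ℏG)) = 5.560e51 m/s².
0.0433 / 5.560e51 = 7.787e-54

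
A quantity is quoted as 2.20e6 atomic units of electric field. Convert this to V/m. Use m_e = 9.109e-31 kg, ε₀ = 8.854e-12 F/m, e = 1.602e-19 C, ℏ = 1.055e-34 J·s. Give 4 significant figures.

One atomic unit of electric field: E_au = E_h/(e a₀) = m_e²e⁵/((4πε₀)³ℏ⁴) = 5.131e11 V/m.
2.20e6 × 5.131e11 V/m = 1.129e18 V/m

1.129e18 V/m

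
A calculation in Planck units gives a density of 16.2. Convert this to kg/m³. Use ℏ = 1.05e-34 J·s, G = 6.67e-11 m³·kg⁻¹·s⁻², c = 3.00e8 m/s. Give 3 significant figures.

8.43e97 kg/m³

One Planck density: ρ_P = c⁵/(ℏG²) = 5.20e96 kg/m³.
16.2 × 5.20e96 kg/m³ = 8.43e97 kg/m³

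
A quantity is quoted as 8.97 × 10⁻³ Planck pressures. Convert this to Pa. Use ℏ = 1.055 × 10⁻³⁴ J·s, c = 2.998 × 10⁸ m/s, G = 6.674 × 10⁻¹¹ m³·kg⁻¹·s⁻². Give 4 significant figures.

One Planck pressure: p_P = c⁷/(ℏG²) = 4.632 × 10¹¹³ Pa.
8.97 × 10⁻³ × 4.632 × 10¹¹³ Pa = 4.155 × 10¹¹¹ Pa

4.155 × 10¹¹¹ Pa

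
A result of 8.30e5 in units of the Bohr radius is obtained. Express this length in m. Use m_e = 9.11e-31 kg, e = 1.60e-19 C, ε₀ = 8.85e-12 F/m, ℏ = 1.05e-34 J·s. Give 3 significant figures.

4.36e-5 m

One Bohr radius: a₀ = 4πε₀ℏ²/(m_e e²) = 5.26e-11 m.
8.30e5 × 5.26e-11 m = 4.36e-5 m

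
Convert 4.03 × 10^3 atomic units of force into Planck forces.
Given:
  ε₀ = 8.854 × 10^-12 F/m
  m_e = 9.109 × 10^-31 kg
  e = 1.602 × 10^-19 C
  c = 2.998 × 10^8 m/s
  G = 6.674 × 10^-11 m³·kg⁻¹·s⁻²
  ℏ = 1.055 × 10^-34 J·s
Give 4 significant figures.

2.737 × 10^-48

atomic unit of force: F_au = E_h/a₀ = m_e²e⁶/((4πε₀)³ℏ⁴) = 8.220 × 10^-8 N
Planck force: F_P = c⁴/G = 1.210 × 10^44 N
4.03 × 10^3 × 8.220 × 10^-8 / 1.210 × 10^44 = 2.737 × 10^-48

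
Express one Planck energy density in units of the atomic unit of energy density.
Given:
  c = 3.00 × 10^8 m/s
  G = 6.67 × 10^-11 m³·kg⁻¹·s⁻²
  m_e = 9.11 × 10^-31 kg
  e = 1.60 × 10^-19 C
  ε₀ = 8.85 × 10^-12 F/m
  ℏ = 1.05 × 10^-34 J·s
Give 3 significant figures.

Planck energy density: u_P = c⁷/(ℏG²) = 4.68 × 10^113 J/m³
atomic unit of energy density: u_au = E_h/a₀³ = m_e⁴e¹⁰/((4πε₀)⁵ℏ⁸) = 3.01 × 10^13 J/m³
ratio = 4.68 × 10^113 / 3.01 × 10^13 = 1.55 × 10^100

1.55 × 10^100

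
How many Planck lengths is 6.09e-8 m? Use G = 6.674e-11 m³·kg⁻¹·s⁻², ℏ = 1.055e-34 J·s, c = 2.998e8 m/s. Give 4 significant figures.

Planck length: ℓ_P = √(ℏG/c³) = 1.616e-35 m.
6.09e-8 / 1.616e-35 = 3.767e27

3.767e27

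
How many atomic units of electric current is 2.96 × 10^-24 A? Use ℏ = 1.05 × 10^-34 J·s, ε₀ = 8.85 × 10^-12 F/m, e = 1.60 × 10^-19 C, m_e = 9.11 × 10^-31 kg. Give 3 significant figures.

4.44 × 10^-22

atomic unit of electric current: I_au = e E_h/ℏ = m_e e⁵/((4πε₀)²ℏ³) = 6.67 × 10^-3 A.
2.96 × 10^-24 / 6.67 × 10^-3 = 4.44 × 10^-22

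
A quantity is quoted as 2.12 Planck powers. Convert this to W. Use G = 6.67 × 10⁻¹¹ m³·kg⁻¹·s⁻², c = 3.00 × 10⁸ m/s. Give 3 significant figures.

7.72 × 10⁵² W

One Planck power: P_P = c⁵/G = 3.64 × 10⁵² W.
2.12 × 3.64 × 10⁵² W = 7.72 × 10⁵² W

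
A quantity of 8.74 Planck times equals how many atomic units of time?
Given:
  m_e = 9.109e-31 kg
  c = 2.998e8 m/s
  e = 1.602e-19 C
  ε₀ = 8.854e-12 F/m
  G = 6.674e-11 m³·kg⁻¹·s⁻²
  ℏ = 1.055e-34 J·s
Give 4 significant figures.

Planck time: t_P = √(ℏG/c⁵) = 5.392e-44 s
atomic unit of time: τ_au = (4πε₀)²ℏ³/(m_e e⁴) = 2.423e-17 s
8.74 × 5.392e-44 / 2.423e-17 = 1.945e-26

1.945e-26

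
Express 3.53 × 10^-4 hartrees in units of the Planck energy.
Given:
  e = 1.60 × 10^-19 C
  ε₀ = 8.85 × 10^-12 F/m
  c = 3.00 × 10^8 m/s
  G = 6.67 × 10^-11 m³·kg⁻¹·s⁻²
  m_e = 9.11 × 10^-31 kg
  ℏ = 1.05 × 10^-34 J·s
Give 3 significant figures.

7.90 × 10^-31

hartree: E_h = m_e e⁴/(4πε₀ℏ)² = 4.38 × 10^-18 J
Planck energy: E_P = √(ℏc⁵/G) = 1.96 × 10^9 J
3.53 × 10^-4 × 4.38 × 10^-18 / 1.96 × 10^9 = 7.90 × 10^-31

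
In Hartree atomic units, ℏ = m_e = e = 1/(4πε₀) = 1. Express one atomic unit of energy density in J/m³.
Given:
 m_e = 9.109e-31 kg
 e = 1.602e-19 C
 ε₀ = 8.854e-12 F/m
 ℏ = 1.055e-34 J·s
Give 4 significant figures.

The unique combination of the constants set to 1 with dimensions of energy density is u_au = E_h/a₀³ = m_e⁴e¹⁰/((4πε₀)⁵ℏ⁸).
E_h = 4.354e-18 J
a₀ = 5.297e-11 m
E_h/a₀³ = 2.929e13 J/m³

2.929e13 J/m³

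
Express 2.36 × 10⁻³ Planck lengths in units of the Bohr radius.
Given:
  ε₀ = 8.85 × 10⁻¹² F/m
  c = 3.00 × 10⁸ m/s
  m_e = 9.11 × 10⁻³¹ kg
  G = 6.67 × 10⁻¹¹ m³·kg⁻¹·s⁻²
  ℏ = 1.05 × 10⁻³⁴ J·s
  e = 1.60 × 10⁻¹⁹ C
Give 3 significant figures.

7.23 × 10⁻²⁸

Planck length: ℓ_P = √(ℏG/c³) = 1.61 × 10⁻³⁵ m
Bohr radius: a₀ = 4πε₀ℏ²/(m_e e²) = 5.26 × 10⁻¹¹ m
2.36 × 10⁻³ × 1.61 × 10⁻³⁵ / 5.26 × 10⁻¹¹ = 7.23 × 10⁻²⁸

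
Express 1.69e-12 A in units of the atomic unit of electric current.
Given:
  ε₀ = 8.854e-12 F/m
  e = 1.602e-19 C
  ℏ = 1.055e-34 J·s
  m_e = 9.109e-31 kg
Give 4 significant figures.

2.556e-10

atomic unit of electric current: I_au = e E_h/ℏ = m_e e⁵/((4πε₀)²ℏ³) = 6.612e-3 A.
1.69e-12 / 6.612e-3 = 2.556e-10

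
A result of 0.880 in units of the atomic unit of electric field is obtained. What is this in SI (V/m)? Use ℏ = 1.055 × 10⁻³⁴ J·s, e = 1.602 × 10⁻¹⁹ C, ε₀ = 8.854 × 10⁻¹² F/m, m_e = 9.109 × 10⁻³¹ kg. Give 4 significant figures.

One atomic unit of electric field: E_au = E_h/(e a₀) = m_e²e⁵/((4πε₀)³ℏ⁴) = 5.131 × 10¹¹ V/m.
0.880 × 5.131 × 10¹¹ V/m = 4.515 × 10¹¹ V/m

4.515 × 10¹¹ V/m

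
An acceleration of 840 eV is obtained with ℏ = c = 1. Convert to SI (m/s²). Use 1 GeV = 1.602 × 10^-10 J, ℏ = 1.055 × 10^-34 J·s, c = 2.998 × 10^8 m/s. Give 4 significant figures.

3.824 × 10^26 m/s²

Acceleration is [L]/[T]² = c·[E]/ℏ.
1 GeV → c/ℏ × (1 GeV in J) = 4.552 × 10^32 m/s².
Convert the energy scale: 840 eV = 8.40 × 10^-7 GeV.
Result: 8.40 × 10^-7 × 4.552 × 10^32 = 3.824 × 10^26 m/s².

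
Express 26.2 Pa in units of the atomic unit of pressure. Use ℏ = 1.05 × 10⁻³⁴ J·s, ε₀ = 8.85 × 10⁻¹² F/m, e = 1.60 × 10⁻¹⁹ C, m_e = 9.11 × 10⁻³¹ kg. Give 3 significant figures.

atomic unit of pressure: P_au = E_h/a₀³ = m_e⁴e¹⁰/((4πε₀)⁵ℏ⁸) = 3.01 × 10¹³ Pa.
26.2 / 3.01 × 10¹³ = 8.70 × 10⁻¹³

8.70 × 10⁻¹³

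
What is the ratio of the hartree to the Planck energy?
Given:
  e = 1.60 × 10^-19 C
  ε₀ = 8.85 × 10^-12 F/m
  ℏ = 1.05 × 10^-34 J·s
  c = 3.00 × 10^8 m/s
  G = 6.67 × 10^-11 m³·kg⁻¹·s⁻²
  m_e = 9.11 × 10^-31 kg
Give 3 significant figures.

hartree: E_h = m_e e⁴/(4πε₀ℏ)² = 4.38 × 10^-18 J
Planck energy: E_P = √(ℏc⁵/G) = 1.96 × 10^9 J
ratio = 4.38 × 10^-18 / 1.96 × 10^9 = 2.24 × 10^-27

2.24 × 10^-27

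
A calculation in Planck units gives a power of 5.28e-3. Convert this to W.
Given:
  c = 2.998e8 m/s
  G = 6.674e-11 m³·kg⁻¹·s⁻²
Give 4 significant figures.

One Planck power: P_P = c⁵/G = 3.629e52 W.
5.28e-3 × 3.629e52 W = 1.916e50 W

1.916e50 W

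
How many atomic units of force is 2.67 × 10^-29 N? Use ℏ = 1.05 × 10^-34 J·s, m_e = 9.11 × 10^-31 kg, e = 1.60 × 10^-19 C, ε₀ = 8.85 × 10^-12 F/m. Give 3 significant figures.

atomic unit of force: F_au = E_h/a₀ = m_e²e⁶/((4πε₀)³ℏ⁴) = 8.33 × 10^-8 N.
2.67 × 10^-29 / 8.33 × 10^-8 = 3.21 × 10^-22

3.21 × 10^-22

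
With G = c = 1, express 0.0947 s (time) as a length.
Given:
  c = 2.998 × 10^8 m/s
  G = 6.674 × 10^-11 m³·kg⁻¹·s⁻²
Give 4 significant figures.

2.839 × 10^7 m

Time → length via c.
0.0947 s × (c) = 2.839 × 10^7 m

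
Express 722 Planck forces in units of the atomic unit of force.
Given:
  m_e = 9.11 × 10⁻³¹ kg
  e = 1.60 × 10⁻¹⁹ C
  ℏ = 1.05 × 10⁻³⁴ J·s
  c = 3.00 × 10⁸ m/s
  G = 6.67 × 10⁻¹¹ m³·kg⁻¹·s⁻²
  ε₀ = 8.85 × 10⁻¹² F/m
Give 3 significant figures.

1.05 × 10⁵⁴

Planck force: F_P = c⁴/G = 1.21 × 10⁴⁴ N
atomic unit of force: F_au = E_h/a₀ = m_e²e⁶/((4πε₀)³ℏ⁴) = 8.33 × 10⁻⁸ N
722 × 1.21 × 10⁴⁴ / 8.33 × 10⁻⁸ = 1.05 × 10⁵⁴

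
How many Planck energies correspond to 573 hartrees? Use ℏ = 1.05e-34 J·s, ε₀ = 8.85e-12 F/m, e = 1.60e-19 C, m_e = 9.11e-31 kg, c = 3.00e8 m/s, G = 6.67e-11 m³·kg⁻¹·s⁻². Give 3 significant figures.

1.28e-24

hartree: E_h = m_e e⁴/(4πε₀ℏ)² = 4.38e-18 J
Planck energy: E_P = √(ℏc⁵/G) = 1.96e9 J
573 × 4.38e-18 / 1.96e9 = 1.28e-24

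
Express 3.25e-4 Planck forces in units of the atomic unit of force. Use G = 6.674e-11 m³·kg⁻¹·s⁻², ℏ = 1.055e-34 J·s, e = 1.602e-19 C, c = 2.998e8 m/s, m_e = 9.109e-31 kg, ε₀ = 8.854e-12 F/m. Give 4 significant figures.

Planck force: F_P = c⁴/G = 1.210e44 N
atomic unit of force: F_au = E_h/a₀ = m_e²e⁶/((4πε₀)³ℏ⁴) = 8.220e-8 N
3.25e-4 × 1.210e44 / 8.220e-8 = 4.786e47

4.786e47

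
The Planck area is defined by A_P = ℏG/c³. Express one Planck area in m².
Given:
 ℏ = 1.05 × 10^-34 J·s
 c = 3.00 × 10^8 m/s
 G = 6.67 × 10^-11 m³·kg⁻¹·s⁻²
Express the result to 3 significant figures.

A_P = ℏG/c³
  = 7.00 × 10^-45 / 2.70 × 10^25
  = 2.59 × 10^-70 m²

2.59 × 10^-70 m²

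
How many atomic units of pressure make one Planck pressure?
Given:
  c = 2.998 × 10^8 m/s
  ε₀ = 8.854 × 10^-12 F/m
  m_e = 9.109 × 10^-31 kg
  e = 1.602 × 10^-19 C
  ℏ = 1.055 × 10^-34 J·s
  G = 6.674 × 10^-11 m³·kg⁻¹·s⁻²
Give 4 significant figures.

Planck pressure: p_P = c⁷/(ℏG²) = 4.632 × 10^113 Pa
atomic unit of pressure: P_au = E_h/a₀³ = m_e⁴e¹⁰/((4πε₀)⁵ℏ⁸) = 2.929 × 10^13 Pa
ratio = 4.632 × 10^113 / 2.929 × 10^13 = 1.581 × 10^100

1.581 × 10^100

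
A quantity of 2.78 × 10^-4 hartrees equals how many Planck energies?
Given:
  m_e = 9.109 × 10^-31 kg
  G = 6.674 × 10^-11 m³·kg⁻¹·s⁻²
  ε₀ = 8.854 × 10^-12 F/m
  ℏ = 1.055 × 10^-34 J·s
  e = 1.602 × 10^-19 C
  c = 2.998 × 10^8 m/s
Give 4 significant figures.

hartree: E_h = m_e e⁴/(4πε₀ℏ)² = 4.354 × 10^-18 J
Planck energy: E_P = √(ℏc⁵/G) = 1.957 × 10^9 J
2.78 × 10^-4 × 4.354 × 10^-18 / 1.957 × 10^9 = 6.187 × 10^-31

6.187 × 10^-31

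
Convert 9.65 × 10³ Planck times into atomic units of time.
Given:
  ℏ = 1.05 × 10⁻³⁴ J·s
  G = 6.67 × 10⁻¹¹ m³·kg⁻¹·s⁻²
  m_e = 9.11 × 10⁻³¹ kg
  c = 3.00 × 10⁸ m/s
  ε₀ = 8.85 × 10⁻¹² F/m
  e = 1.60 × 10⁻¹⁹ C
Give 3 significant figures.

2.16 × 10⁻²³

Planck time: t_P = √(ℏG/c⁵) = 5.37 × 10⁻⁴⁴ s
atomic unit of time: τ_au = (4πε₀)²ℏ³/(m_e e⁴) = 2.40 × 10⁻¹⁷ s
9.65 × 10³ × 5.37 × 10⁻⁴⁴ / 2.40 × 10⁻¹⁷ = 2.16 × 10⁻²³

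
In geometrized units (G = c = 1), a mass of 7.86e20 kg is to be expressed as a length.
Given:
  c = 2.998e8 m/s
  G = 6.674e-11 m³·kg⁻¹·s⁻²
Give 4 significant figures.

5.836e-7 m

In G = c = 1 units mass has dimensions of length; the conversion factor is G/c².
7.86e20 kg × (G/c²) = 5.836e-7 m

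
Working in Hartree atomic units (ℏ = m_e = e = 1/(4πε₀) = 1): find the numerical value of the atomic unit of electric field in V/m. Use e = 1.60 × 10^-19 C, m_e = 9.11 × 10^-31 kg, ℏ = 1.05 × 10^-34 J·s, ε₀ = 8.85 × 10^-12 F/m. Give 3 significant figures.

The unique combination of the constants set to 1 with dimensions of electric field is E_au = E_h/(e a₀) = m_e²e⁵/((4πε₀)³ℏ⁴).
E_h = 4.38 × 10^-18 J
a₀ = 5.26 × 10^-11 m
E_h/(e·a₀) = 5.20 × 10^11 V/m

5.20 × 10^11 V/m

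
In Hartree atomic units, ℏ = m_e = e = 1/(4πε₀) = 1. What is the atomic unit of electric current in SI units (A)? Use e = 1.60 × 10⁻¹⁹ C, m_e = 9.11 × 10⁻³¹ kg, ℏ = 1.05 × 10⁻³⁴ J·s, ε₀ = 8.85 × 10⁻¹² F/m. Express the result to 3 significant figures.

6.67 × 10⁻³ A

The unique combination of the constants set to 1 with dimensions of current is I_au = e E_h/ℏ = m_e e⁵/((4πε₀)²ℏ³).
E_h = 4.38 × 10⁻¹⁸ J
e·E_h/ℏ = 6.67 × 10⁻³ A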